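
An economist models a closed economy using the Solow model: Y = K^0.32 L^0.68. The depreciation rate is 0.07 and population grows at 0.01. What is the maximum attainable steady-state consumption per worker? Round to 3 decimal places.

c_gold ≈ 1.306

Break-even investment rate: n + δ = 0.01 + 0.07 = 0.08.
At the golden rule the marginal product of capital equals n+δ: 0.32·k^(0.32−1) = 0.08. Solving, k_gold = (0.32/0.08)^(1/0.68) ≈ 7.6804.
y_gold = 7.6804^0.32 ≈ 1.9201.
c_gold = y_gold − (n+δ)·k_gold = 1.9201 − 0.08·7.6804 ≈ 1.3057.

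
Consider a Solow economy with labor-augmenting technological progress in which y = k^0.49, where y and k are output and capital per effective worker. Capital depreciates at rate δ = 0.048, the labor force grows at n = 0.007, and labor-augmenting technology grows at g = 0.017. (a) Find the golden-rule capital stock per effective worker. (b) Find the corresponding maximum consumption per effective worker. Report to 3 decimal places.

Capital per effective worker breaks even when investment replaces (n + g + δ)·k; here n + g + δ = 0.072.
Golden rule sets MPK = n+g+δ: 0.49·k^(0.49−1) = 0.072, so k_gold = (0.49/0.072)^(1/0.51) ≈ 42.9602.
y_gold = 42.9602^0.49 ≈ 6.3125; c_gold = y_gold − 0.072·k_gold ≈ 3.2194.

(a) k_gold ≈ 42.960; (b) c_gold ≈ 3.219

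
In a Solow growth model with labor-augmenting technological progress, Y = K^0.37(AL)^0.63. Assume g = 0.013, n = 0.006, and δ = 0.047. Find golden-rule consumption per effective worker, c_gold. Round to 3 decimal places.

n + g + δ = 0.006 + 0.013 + 0.047 = 0.066.
Setting f'(k) = n+g+δ gives 0.37·k^(0.37−1) = 0.066, hence k_gold = (0.37/0.066)^(1/0.63) ≈ 15.4293.
y_gold = 15.4293^0.37 ≈ 2.7523.
c_gold = y_gold − (n+g+δ)·k_gold = 2.7523 − 0.066·15.4293 ≈ 1.7339.

c_gold ≈ 1.734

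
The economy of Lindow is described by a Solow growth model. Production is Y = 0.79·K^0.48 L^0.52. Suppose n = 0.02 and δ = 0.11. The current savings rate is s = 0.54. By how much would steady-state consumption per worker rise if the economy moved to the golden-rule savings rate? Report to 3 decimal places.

Δc ≈ 0.015

n + δ = 0.02 + 0.11 = 0.13.
Current steady state (s = 0.54): k* = (0.54·0.79/0.13)^(1/0.52) ≈ 9.8278, y* = 0.79·9.8278^0.48 ≈ 2.3660, c* = (1−0.54)·2.3660 ≈ 1.0883.
Golden rule sets MPK = n+δ: 0.48·0.79·k^(0.48−1) = 0.13, so k_gold = (0.48·0.79/0.13)^(1/0.52) ≈ 7.8359.
y_gold = 0.79·7.8359^0.48 ≈ 2.1222, c_gold = y_gold − 0.13·k_gold ≈ 1.1035.
Gain: Δc = 1.1035 − 1.0883 ≈ 0.0152.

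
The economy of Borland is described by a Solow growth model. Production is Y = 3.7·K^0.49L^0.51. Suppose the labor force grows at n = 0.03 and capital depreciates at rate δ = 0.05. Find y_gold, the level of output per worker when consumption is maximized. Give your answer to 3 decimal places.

y_gold ≈ 74.193

The effective depreciation rate is n + δ = 0.03 + 0.05 = 0.08.
Golden rule sets MPK = n+δ: 0.49·3.7·k^(0.49−1) = 0.08, so k_gold = (0.49·3.7/0.08)^(1/0.51) ≈ 454.4293.
Output: y_gold = 3.7·k_gold^0.49 = 3.7·454.4293^0.49 ≈ 74.1925.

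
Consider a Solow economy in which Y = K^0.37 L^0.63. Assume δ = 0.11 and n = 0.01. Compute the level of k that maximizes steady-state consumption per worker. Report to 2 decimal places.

k_gold ≈ 5.97

Capital per worker breaks even when investment replaces (n + δ)·k; here n + δ = 0.12.
Setting f'(k) = n+δ gives 0.37·k^(0.37−1) = 0.12, hence k_gold = (0.37/0.12)^(1/0.63) ≈ 5.9734.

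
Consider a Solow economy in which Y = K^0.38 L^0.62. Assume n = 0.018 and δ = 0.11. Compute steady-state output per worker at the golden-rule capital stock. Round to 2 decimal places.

The effective depreciation rate is n + δ = 0.018 + 0.11 = 0.128.
Maximizing c = f(k) − (n+δ)·k gives f'(k) = n+δ, i.e. 0.38·k^(0.38−1) = 0.128, so k_gold = (0.38/0.128)^(1/0.62) ≈ 5.7838.
Output: y_gold = k_gold^0.38 = 5.7838^0.38 ≈ 1.9482.

y_gold ≈ 1.95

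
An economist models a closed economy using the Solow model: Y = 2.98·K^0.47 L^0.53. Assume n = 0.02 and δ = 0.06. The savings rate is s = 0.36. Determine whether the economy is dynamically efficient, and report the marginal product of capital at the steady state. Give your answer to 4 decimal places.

dynamically efficient; MPK ≈ 0.1044

The effective depreciation rate is n + δ = 0.02 + 0.06 = 0.08.
Steady-state k*: s·A·k^0.47 = 0.08·k gives k* = (0.36·2.98/0.08)^(1/0.53) ≈ 134.0368.
MPK = 0.47·2.98·134.0368^(-0.53) ≈ 0.1044.
MPK > n+δ = 0.08, so the economy is dynamically efficient (under-saving).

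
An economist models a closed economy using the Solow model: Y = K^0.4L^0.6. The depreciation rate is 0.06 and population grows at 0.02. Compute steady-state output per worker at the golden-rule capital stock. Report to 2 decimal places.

The effective depreciation rate is n + δ = 0.02 + 0.06 = 0.08.
Setting f'(k) = n+δ gives 0.4·k^(0.4−1) = 0.08, hence k_gold = (0.4/0.08)^(1/0.6) ≈ 14.6201.
Output: y_gold = k_gold^0.4 = 14.6201^0.4 ≈ 2.9240.

y_gold ≈ 2.92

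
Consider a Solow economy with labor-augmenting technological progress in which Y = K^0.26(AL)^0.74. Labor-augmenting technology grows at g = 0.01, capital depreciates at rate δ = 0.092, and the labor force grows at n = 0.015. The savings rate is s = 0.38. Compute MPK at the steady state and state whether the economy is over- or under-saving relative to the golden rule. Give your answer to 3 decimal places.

n + g + δ = 0.015 + 0.01 + 0.092 = 0.117.
Steady-state k*: s·k^0.26 = 0.117·k gives k* = (0.38/0.117)^(1/0.74) ≈ 4.9130.
MPK = 0.26·4.9130^(-0.74) ≈ 0.0801.
MPK < n+g+δ = 0.117, so the economy is dynamically inefficient (over-saving).

over-saving; MPK ≈ 0.080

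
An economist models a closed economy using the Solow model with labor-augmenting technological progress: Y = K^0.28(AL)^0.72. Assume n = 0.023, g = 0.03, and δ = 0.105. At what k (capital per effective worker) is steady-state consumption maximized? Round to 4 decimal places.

The effective depreciation rate is n + g + δ = 0.023 + 0.03 + 0.105 = 0.158.
Setting f'(k) = n+g+δ gives 0.28·k^(0.28−1) = 0.158, hence k_gold = (0.28/0.158)^(1/0.72) ≈ 2.2138.

k_gold ≈ 2.2138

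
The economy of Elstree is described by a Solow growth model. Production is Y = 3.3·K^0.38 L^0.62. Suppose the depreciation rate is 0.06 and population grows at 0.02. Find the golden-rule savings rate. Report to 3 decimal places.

n + δ = 0.02 + 0.06 = 0.08.
At the golden rule MPK = n+δ, and in any Cobb-Douglas steady state s = (n+δ)·k/y = MPK·k/y = capital's share 0.38.

s_gold = 0.380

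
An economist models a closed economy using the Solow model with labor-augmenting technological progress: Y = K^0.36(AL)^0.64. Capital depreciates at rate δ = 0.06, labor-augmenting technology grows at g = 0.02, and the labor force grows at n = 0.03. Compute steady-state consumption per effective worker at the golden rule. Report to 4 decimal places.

Capital per effective worker breaks even when investment replaces (n + g + δ)·k; here n + g + δ = 0.11.
Setting f'(k) = n+g+δ gives 0.36·k^(0.36−1) = 0.11, hence k_gold = (0.36/0.11)^(1/0.64) ≈ 6.3760.
y_gold = 6.3760^0.36 ≈ 1.9482.
c_gold = y_gold − (n+g+δ)·k_gold = 1.9482 − 0.11·6.3760 ≈ 1.2469.

c_gold ≈ 1.2469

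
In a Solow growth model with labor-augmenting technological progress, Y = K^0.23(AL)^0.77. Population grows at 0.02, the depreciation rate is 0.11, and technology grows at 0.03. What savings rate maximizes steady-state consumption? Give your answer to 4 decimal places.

The effective depreciation rate is n + g + δ = 0.02 + 0.03 + 0.11 = 0.16.
At the golden rule MPK = n+g+δ, and in any Cobb-Douglas steady state s = (n+g+δ)·k/y = MPK·k/y = capital's share 0.23.

s_gold = 0.2300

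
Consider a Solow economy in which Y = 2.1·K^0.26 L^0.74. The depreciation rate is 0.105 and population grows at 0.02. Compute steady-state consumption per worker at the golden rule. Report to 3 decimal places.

c_gold ≈ 2.609

Break-even investment rate: n + δ = 0.02 + 0.105 = 0.125.
At the golden rule the marginal product of capital equals n+δ: 0.26·2.1·k^(0.26−1) = 0.125. Solving, k_gold = (0.26·2.1/0.125)^(1/0.74) ≈ 7.3324.
y_gold = 2.1·7.3324^0.26 ≈ 3.5252.
c_gold = y_gold − (n+δ)·k_gold = 3.5252 − 0.125·7.3324 ≈ 2.6086.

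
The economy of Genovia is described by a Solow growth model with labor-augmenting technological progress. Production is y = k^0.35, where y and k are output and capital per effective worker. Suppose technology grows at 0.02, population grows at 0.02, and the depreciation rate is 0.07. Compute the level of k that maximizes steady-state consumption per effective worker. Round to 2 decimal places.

k_gold ≈ 5.93

Break-even investment rate: n + g + δ = 0.02 + 0.02 + 0.07 = 0.11.
Setting f'(k) = n+g+δ gives 0.35·k^(0.35−1) = 0.11, hence k_gold = (0.35/0.11)^(1/0.65) ≈ 5.9340.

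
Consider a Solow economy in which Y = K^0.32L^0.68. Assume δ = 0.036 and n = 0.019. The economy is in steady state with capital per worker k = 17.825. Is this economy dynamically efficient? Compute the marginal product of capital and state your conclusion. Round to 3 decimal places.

Capital per worker breaks even when investment replaces (n + δ)·k; here n + δ = 0.055.
MPK = 0.32·k^(0.32−1) = 0.32·17.825^(-0.68) ≈ 0.0451.
MPK < 0.055, so the economy is dynamically inefficient (over-saving).

dynamically inefficient; MPK ≈ 0.045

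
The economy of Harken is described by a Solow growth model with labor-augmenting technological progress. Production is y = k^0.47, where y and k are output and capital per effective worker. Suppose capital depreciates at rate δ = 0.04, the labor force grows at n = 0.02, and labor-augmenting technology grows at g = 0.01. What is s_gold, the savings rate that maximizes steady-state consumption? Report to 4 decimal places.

s_gold = 0.4700

The effective depreciation rate is n + g + δ = 0.02 + 0.01 + 0.04 = 0.07.
At the golden rule MPK = n+g+δ, and in any Cobb-Douglas steady state s = (n+g+δ)·k/y = MPK·k/y = capital's share 0.47.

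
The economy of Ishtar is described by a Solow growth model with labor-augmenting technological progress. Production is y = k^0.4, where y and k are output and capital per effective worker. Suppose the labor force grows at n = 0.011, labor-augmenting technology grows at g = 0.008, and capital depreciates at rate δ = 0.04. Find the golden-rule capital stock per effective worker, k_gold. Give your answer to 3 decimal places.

k_gold ≈ 24.285

Break-even investment rate: n + g + δ = 0.011 + 0.008 + 0.04 = 0.059.
Setting f'(k) = n+g+δ gives 0.4·k^(0.4−1) = 0.059, hence k_gold = (0.4/0.059)^(1/0.6) ≈ 24.2855.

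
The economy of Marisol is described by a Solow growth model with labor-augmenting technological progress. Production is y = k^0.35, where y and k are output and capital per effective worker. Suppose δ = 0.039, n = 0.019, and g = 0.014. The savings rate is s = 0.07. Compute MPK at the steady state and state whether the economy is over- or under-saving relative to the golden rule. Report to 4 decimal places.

Capital per effective worker breaks even when investment replaces (n + g + δ)·k; here n + g + δ = 0.072.
Steady-state k*: s·k^0.35 = 0.072·k gives k* = (0.07/0.072)^(1/0.65) ≈ 0.9576.
MPK = 0.35·0.9576^(-0.65) ≈ 0.3600.
MPK > n+g+δ = 0.072, so the economy is dynamically efficient (under-saving).

under-saving; MPK ≈ 0.3600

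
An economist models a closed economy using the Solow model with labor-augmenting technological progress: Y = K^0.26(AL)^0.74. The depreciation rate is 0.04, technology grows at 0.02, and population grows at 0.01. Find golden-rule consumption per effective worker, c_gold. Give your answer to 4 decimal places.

c_gold ≈ 1.1734

Break-even investment rate: n + g + δ = 0.01 + 0.02 + 0.04 = 0.07.
Maximizing c = f(k) − (n+g+δ)·k gives f'(k) = n+g+δ, i.e. 0.26·k^(0.26−1) = 0.07, so k_gold = (0.26/0.07)^(1/0.74) ≈ 5.8898.
y_gold = 5.8898^0.26 ≈ 1.5857.
c_gold = y_gold − (n+g+δ)·k_gold = 1.5857 − 0.07·5.8898 ≈ 1.1734.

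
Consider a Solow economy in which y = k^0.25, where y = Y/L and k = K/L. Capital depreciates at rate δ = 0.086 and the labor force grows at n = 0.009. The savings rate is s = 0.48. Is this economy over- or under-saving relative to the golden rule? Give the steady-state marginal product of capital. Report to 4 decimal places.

Break-even investment rate: n + δ = 0.009 + 0.086 = 0.095.
Steady-state k*: s·k^0.25 = 0.095·k gives k* = (0.48/0.095)^(1/0.75) ≈ 8.6701.
MPK = 0.25·8.6701^(-0.75) ≈ 0.0495.
MPK < n+δ = 0.095, so the economy is dynamically inefficient (over-saving).

over-saving; MPK ≈ 0.0495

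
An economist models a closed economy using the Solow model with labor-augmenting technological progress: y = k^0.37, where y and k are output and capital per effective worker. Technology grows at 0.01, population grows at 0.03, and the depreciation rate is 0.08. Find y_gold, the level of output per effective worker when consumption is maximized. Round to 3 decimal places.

The effective depreciation rate is n + g + δ = 0.03 + 0.01 + 0.08 = 0.12.
Maximizing c = f(k) − (n+g+δ)·k gives f'(k) = n+g+δ, i.e. 0.37·k^(0.37−1) = 0.12, so k_gold = (0.37/0.12)^(1/0.63) ≈ 5.9734.
Output: y_gold = k_gold^0.37 = 5.9734^0.37 ≈ 1.9373.

y_gold ≈ 1.937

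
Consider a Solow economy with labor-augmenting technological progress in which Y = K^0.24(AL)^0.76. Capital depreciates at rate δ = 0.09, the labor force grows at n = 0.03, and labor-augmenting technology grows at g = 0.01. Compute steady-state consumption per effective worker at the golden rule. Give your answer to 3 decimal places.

The effective depreciation rate is n + g + δ = 0.03 + 0.01 + 0.09 = 0.13.
At the golden rule the marginal product of capital equals n+g+δ: 0.24·k^(0.24−1) = 0.13. Solving, k_gold = (0.24/0.13)^(1/0.76) ≈ 2.2405.
y_gold = 2.2405^0.24 ≈ 1.2136.
c_gold = y_gold − (n+g+δ)·k_gold = 1.2136 − 0.13·2.2405 ≈ 0.9224.

c_gold ≈ 0.922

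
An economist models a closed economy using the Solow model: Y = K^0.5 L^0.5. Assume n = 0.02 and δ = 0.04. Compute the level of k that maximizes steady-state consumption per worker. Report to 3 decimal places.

k_gold ≈ 69.444

The effective depreciation rate is n + δ = 0.02 + 0.04 = 0.06.
Setting f'(k) = n+δ gives 0.5·k^(0.5−1) = 0.06, hence k_gold = (0.5/0.06)^(1/0.5) ≈ 69.4444.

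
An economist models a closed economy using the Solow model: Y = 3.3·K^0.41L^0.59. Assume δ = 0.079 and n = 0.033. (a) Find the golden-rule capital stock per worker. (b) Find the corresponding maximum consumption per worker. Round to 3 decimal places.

Break-even investment rate: n + δ = 0.033 + 0.079 = 0.112.
At the golden rule the marginal product of capital equals n+δ: 0.41·3.3·k^(0.41−1) = 0.112. Solving, k_gold = (0.41·3.3/0.112)^(1/0.59) ≈ 68.2391.
y_gold = 3.3·68.2391^0.41 ≈ 18.6409; c_gold = y_gold − 0.112·k_gold ≈ 10.9982.

(a) k_gold ≈ 68.239; (b) c_gold ≈ 10.998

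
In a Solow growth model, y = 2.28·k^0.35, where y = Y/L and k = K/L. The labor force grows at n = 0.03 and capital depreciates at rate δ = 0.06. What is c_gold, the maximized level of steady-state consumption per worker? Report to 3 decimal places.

c_gold ≈ 4.799

n + δ = 0.03 + 0.06 = 0.09.
Setting f'(k) = n+δ gives 0.35·2.28·k^(0.35−1) = 0.09, hence k_gold = (0.35·2.28/0.09)^(1/0.65) ≈ 28.7139.
y_gold = 2.28·28.7139^0.35 ≈ 7.3836.
c_gold = y_gold − (n+δ)·k_gold = 7.3836 − 0.09·28.7139 ≈ 4.7993.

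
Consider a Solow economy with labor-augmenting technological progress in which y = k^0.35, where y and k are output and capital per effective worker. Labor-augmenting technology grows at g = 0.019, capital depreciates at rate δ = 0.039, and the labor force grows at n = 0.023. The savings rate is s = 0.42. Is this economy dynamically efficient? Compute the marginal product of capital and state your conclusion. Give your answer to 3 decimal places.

Break-even investment rate: n + g + δ = 0.023 + 0.019 + 0.039 = 0.081.
Steady-state k*: s·k^0.35 = 0.081·k gives k* = (0.42/0.081)^(1/0.65) ≈ 12.5787.
MPK = 0.35·12.5787^(-0.65) ≈ 0.0675.
MPK < n+g+δ = 0.081, so the economy is dynamically inefficient (over-saving).

dynamically inefficient; MPK ≈ 0.068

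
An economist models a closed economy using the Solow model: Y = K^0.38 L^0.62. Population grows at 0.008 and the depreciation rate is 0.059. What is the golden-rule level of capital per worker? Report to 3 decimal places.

k_gold ≈ 16.431

n + δ = 0.008 + 0.059 = 0.067.
Maximizing c = f(k) − (n+δ)·k gives f'(k) = n+δ, i.e. 0.38·k^(0.38−1) = 0.067, so k_gold = (0.38/0.067)^(1/0.62) ≈ 16.4308.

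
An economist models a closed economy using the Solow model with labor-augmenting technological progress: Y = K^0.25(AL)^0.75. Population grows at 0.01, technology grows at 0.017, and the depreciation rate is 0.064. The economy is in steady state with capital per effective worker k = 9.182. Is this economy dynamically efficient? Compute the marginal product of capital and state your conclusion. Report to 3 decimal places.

The effective depreciation rate is n + g + δ = 0.01 + 0.017 + 0.064 = 0.091.
MPK = 0.25·k^(0.25−1) = 0.25·9.182^(-0.75) ≈ 0.0474.
MPK < 0.091, so the economy is dynamically inefficient (over-saving).

dynamically inefficient; MPK ≈ 0.047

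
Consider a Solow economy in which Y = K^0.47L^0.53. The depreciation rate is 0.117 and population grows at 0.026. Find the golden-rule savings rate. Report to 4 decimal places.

n + δ = 0.026 + 0.117 = 0.143.
At the golden rule MPK = n+δ, and in any Cobb-Douglas steady state s = (n+δ)·k/y = MPK·k/y = capital's share 0.47.

s_gold = 0.4700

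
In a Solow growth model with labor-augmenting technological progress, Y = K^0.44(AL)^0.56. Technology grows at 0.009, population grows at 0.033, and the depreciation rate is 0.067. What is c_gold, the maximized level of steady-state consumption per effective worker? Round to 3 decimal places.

c_gold ≈ 1.676

Capital per effective worker breaks even when investment replaces (n + g + δ)·k; here n + g + δ = 0.109.
Golden rule sets MPK = n+g+δ: 0.44·k^(0.44−1) = 0.109, so k_gold = (0.44/0.109)^(1/0.56) ≈ 12.0834.
y_gold = 12.0834^0.44 ≈ 2.9934.
c_gold = y_gold − (n+g+δ)·k_gold = 2.9934 − 0.109·12.0834 ≈ 1.6763.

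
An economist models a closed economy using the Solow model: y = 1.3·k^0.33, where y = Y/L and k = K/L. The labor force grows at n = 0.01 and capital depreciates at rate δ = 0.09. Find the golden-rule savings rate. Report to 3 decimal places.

The effective depreciation rate is n + δ = 0.01 + 0.09 = 0.1.
At the golden rule MPK = n+δ, and in any Cobb-Douglas steady state s = (n+δ)·k/y = MPK·k/y = capital's share 0.33.

s_gold = 0.330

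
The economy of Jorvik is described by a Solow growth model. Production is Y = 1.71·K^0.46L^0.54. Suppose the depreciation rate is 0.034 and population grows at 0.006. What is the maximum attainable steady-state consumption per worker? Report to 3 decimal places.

c_gold ≈ 11.680

n + δ = 0.006 + 0.034 = 0.04.
At the golden rule the marginal product of capital equals n+δ: 0.46·1.71·k^(0.46−1) = 0.04. Solving, k_gold = (0.46·1.71/0.04)^(1/0.54) ≈ 248.7308.
y_gold = 1.71·248.7308^0.46 ≈ 21.6288.
c_gold = y_gold − (n+δ)·k_gold = 21.6288 − 0.04·248.7308 ≈ 11.6795.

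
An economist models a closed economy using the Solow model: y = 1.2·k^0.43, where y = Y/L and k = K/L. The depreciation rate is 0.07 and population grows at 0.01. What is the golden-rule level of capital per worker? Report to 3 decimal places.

k_gold ≈ 26.320

n + δ = 0.01 + 0.07 = 0.08.
Maximizing c = f(k) − (n+δ)·k gives f'(k) = n+δ, i.e. 0.43·1.2·k^(0.43−1) = 0.08, so k_gold = (0.43·1.2/0.08)^(1/0.57) ≈ 26.3197.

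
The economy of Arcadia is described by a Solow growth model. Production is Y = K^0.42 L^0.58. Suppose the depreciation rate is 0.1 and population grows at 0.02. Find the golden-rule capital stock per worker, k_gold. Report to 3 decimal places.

Capital per worker breaks even when investment replaces (n + δ)·k; here n + δ = 0.12.
Setting f'(k) = n+δ gives 0.42·k^(0.42−1) = 0.12, hence k_gold = (0.42/0.12)^(1/0.58) ≈ 8.6706.

k_gold ≈ 8.671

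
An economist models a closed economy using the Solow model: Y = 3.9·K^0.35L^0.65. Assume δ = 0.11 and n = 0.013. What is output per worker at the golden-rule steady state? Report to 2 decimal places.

y_gold ≈ 14.25

Capital per worker breaks even when investment replaces (n + δ)·k; here n + δ = 0.123.
Maximizing c = f(k) − (n+δ)·k gives f'(k) = n+δ, i.e. 0.35·3.9·k^(0.35−1) = 0.123, so k_gold = (0.35·3.9/0.123)^(1/0.65) ≈ 40.5548.
Output: y_gold = 3.9·k_gold^0.35 = 3.9·40.5548^0.35 ≈ 14.2521.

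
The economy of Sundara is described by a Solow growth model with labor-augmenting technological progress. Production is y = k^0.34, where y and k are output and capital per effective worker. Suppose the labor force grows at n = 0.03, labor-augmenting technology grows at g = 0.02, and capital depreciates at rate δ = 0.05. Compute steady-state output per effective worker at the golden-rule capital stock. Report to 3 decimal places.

Capital per effective worker breaks even when investment replaces (n + g + δ)·k; here n + g + δ = 0.1.
Maximizing c = f(k) − (n+g+δ)·k gives f'(k) = n+g+δ, i.e. 0.34·k^(0.34−1) = 0.1, so k_gold = (0.34/0.1)^(1/0.66) ≈ 6.3866.
Output: y_gold = k_gold^0.34 = 6.3866^0.34 ≈ 1.8784.

y_gold ≈ 1.878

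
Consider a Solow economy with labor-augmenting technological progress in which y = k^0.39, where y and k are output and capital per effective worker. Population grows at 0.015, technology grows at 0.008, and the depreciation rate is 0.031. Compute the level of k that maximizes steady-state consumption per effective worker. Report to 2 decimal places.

k_gold ≈ 25.57

The effective depreciation rate is n + g + δ = 0.015 + 0.008 + 0.031 = 0.054.
At the golden rule the marginal product of capital equals n+g+δ: 0.39·k^(0.39−1) = 0.054. Solving, k_gold = (0.39/0.054)^(1/0.61) ≈ 25.5657.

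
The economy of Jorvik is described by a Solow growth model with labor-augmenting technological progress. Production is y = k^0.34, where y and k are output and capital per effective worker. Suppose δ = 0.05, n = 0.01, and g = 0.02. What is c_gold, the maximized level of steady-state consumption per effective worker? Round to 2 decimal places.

n + g + δ = 0.01 + 0.02 + 0.05 = 0.08.
At the golden rule the marginal product of capital equals n+g+δ: 0.34·k^(0.34−1) = 0.08. Solving, k_gold = (0.34/0.08)^(1/0.66) ≈ 8.9558.
y_gold = 8.9558^0.34 ≈ 2.1072.
c_gold = y_gold − (n+g+δ)·k_gold = 2.1072 − 0.08·8.9558 ≈ 1.3908.

c_gold ≈ 1.39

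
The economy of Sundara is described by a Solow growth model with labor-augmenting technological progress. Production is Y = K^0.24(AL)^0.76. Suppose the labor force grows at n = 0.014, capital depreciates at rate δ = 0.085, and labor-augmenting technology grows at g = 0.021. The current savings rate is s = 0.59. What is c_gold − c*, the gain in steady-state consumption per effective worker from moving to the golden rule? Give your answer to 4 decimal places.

Δc ≈ 0.2680

The effective depreciation rate is n + g + δ = 0.014 + 0.021 + 0.085 = 0.12.
Current steady state (s = 0.59): k* = (0.59/0.12)^(1/0.76) ≈ 8.1300, y* = 8.1300^0.24 ≈ 1.6536, c* = (1−0.59)·1.6536 ≈ 0.6780.
Golden rule sets MPK = n+g+δ: 0.24·k^(0.24−1) = 0.12, so k_gold = (0.24/0.12)^(1/0.76) ≈ 2.4894.
y_gold = 2.4894^0.24 ≈ 1.2447, c_gold = y_gold − 0.12·k_gold ≈ 0.9460.
Gain: Δc = 0.9460 − 0.6780 ≈ 0.2680.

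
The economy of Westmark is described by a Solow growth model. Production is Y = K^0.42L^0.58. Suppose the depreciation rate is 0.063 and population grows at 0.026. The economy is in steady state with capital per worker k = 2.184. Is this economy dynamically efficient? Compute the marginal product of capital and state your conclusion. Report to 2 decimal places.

Break-even investment rate: n + δ = 0.026 + 0.063 = 0.089.
MPK = 0.42·k^(0.42−1) = 0.42·2.184^(-0.58) ≈ 0.2670.
MPK > 0.089, so the economy is dynamically efficient (under-saving).

dynamically efficient; MPK ≈ 0.27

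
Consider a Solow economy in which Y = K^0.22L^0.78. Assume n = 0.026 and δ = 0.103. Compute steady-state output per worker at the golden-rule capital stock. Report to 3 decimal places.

Break-even investment rate: n + δ = 0.026 + 0.103 = 0.129.
Maximizing c = f(k) − (n+δ)·k gives f'(k) = n+δ, i.e. 0.22·k^(0.22−1) = 0.129, so k_gold = (0.22/0.129)^(1/0.78) ≈ 1.9825.
Output: y_gold = k_gold^0.22 = 1.9825^0.22 ≈ 1.1625.

y_gold ≈ 1.162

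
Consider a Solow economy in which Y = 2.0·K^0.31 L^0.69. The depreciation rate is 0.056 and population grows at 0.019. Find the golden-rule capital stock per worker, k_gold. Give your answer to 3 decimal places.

Break-even investment rate: n + δ = 0.019 + 0.056 = 0.075.
Setting f'(k) = n+δ gives 0.31·2.0·k^(0.31−1) = 0.075, hence k_gold = (0.31·2.0/0.075)^(1/0.69) ≈ 21.3533.

k_gold ≈ 21.353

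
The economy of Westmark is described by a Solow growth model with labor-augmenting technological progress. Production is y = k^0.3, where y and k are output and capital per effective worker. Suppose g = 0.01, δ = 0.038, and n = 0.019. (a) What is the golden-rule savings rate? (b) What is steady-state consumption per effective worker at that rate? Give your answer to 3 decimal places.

n + g + δ = 0.019 + 0.01 + 0.038 = 0.067.
For Cobb-Douglas, s_gold equals capital's share: s_gold = 0.3.
Maximizing c = f(k) − (n+g+δ)·k gives f'(k) = n+g+δ, i.e. 0.3·k^(0.3−1) = 0.067, so k_gold = (0.3/0.067)^(1/0.7) ≈ 8.5127.
y_gold = 8.5127^0.3 ≈ 1.9012; c_gold = (1−0.3)·y_gold ≈ 1.3308.

(a) s_gold = 0.300; (b) c_gold ≈ 1.331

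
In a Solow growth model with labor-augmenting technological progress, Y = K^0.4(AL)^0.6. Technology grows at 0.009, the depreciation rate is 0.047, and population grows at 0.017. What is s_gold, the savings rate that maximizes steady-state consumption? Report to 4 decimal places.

s_gold = 0.4000

The effective depreciation rate is n + g + δ = 0.017 + 0.009 + 0.047 = 0.073.
At the golden rule MPK = n+g+δ, and in any Cobb-Douglas steady state s = (n+g+δ)·k/y = MPK·k/y = capital's share 0.4.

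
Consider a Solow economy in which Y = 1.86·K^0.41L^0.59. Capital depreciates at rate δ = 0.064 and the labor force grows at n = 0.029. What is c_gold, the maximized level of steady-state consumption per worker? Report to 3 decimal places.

n + δ = 0.029 + 0.064 = 0.093.
Setting f'(k) = n+δ gives 0.41·1.86·k^(0.41−1) = 0.093, hence k_gold = (0.41·1.86/0.093)^(1/0.59) ≈ 35.3865.
y_gold = 1.86·35.3865^0.41 ≈ 8.0267.
c_gold = y_gold − (n+δ)·k_gold = 8.0267 − 0.093·35.3865 ≈ 4.7357.

c_gold ≈ 4.736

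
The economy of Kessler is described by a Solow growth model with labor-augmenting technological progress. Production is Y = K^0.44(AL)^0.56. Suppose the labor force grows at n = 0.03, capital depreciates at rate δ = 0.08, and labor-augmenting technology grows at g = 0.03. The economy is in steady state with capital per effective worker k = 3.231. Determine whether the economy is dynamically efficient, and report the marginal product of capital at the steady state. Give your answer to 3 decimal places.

Break-even investment rate: n + g + δ = 0.03 + 0.03 + 0.08 = 0.14.
MPK = 0.44·k^(0.44−1) = 0.44·3.231^(-0.56) ≈ 0.2282.
MPK > 0.14, so the economy is dynamically efficient (under-saving).

dynamically efficient; MPK ≈ 0.228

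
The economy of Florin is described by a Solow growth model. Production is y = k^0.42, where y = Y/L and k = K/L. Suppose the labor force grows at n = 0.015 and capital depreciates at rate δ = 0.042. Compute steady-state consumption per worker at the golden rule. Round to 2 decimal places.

Break-even investment rate: n + δ = 0.015 + 0.042 = 0.057.
Setting f'(k) = n+δ gives 0.42·k^(0.42−1) = 0.057, hence k_gold = (0.42/0.057)^(1/0.58) ≈ 31.2949.
y_gold = 31.2949^0.42 ≈ 4.2472.
c_gold = y_gold − (n+δ)·k_gold = 4.2472 − 0.057·31.2949 ≈ 2.4634.

c_gold ≈ 2.46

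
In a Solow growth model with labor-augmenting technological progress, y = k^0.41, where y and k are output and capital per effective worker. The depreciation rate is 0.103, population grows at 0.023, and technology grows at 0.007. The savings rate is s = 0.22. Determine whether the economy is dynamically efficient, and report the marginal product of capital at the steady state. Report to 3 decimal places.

dynamically efficient; MPK ≈ 0.248

Capital per effective worker breaks even when investment replaces (n + g + δ)·k; here n + g + δ = 0.133.
Steady-state k*: s·k^0.41 = 0.133·k gives k* = (0.22/0.133)^(1/0.59) ≈ 2.3467.
MPK = 0.41·2.3467^(-0.59) ≈ 0.2479.
MPK > n+g+δ = 0.133, so the economy is dynamically efficient (under-saving).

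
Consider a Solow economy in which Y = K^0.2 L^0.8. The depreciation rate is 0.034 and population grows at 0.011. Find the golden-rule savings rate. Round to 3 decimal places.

n + δ = 0.011 + 0.034 = 0.045.
At the golden rule MPK = n+δ, and in any Cobb-Douglas steady state s = (n+δ)·k/y = MPK·k/y = capital's share 0.2.

s_gold = 0.200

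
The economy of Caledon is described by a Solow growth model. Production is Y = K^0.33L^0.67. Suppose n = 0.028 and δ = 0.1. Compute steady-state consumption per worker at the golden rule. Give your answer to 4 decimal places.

c_gold ≈ 1.0682

Capital per worker breaks even when investment replaces (n + δ)·k; here n + δ = 0.128.
Golden rule sets MPK = n+δ: 0.33·k^(0.33−1) = 0.128, so k_gold = (0.33/0.128)^(1/0.67) ≈ 4.1104.
y_gold = 4.1104^0.33 ≈ 1.5943.
c_gold = y_gold − (n+δ)·k_gold = 1.5943 − 0.128·4.1104 ≈ 1.0682.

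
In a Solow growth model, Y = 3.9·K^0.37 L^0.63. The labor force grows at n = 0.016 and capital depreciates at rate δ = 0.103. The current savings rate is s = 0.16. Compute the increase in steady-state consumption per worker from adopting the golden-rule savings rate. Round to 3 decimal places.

Capital per worker breaks even when investment replaces (n + δ)·k; here n + δ = 0.119.
Current steady state (s = 0.16): k* = (0.16·3.9/0.119)^(1/0.63) ≈ 13.8766, y* = 3.9·13.8766^0.37 ≈ 10.3207, c* = (1−0.16)·10.3207 ≈ 8.6694.
Maximizing c = f(k) − (n+δ)·k gives f'(k) = n+δ, i.e. 0.37·3.9·k^(0.37−1) = 0.119, so k_gold = (0.37·3.9/0.119)^(1/0.63) ≈ 52.5036.
y_gold = 3.9·52.5036^0.37 ≈ 16.8863, c_gold = y_gold − 0.119·k_gold ≈ 10.6384.
Gain: Δc = 10.6384 − 8.6694 ≈ 1.9690.

Δc ≈ 1.969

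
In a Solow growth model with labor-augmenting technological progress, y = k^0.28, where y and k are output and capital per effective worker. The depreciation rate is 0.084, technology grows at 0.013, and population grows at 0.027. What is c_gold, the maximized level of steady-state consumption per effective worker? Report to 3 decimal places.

c_gold ≈ 0.988

The effective depreciation rate is n + g + δ = 0.027 + 0.013 + 0.084 = 0.124.
Golden rule sets MPK = n+g+δ: 0.28·k^(0.28−1) = 0.124, so k_gold = (0.28/0.124)^(1/0.72) ≈ 3.0996.
y_gold = 3.0996^0.28 ≈ 1.3727.
c_gold = y_gold − (n+g+δ)·k_gold = 1.3727 − 0.124·3.0996 ≈ 0.9883.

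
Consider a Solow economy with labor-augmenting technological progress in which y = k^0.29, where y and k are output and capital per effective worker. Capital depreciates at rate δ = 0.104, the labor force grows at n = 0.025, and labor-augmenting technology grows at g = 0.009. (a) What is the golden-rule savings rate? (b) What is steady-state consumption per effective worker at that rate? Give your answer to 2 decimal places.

n + g + δ = 0.025 + 0.009 + 0.104 = 0.138.
For Cobb-Douglas, s_gold equals capital's share: s_gold = 0.29.
At the golden rule the marginal product of capital equals n+g+δ: 0.29·k^(0.29−1) = 0.138. Solving, k_gold = (0.29/0.138)^(1/0.71) ≈ 2.8461.
y_gold = 2.8461^0.29 ≈ 1.3544; c_gold = (1−0.29)·y_gold ≈ 0.9616.

(a) s_gold = 0.29; (b) c_gold ≈ 0.96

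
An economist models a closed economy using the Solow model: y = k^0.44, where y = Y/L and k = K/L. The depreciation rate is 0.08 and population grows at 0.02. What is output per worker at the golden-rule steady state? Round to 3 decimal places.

n + δ = 0.02 + 0.08 = 0.1.
Golden rule sets MPK = n+δ: 0.44·k^(0.44−1) = 0.1, so k_gold = (0.44/0.1)^(1/0.56) ≈ 14.0936.
Output: y_gold = k_gold^0.44 = 14.0936^0.44 ≈ 3.2031.

y_gold ≈ 3.203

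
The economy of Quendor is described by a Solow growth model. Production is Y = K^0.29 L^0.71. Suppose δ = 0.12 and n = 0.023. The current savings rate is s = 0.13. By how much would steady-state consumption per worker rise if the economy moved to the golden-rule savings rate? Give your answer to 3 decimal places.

Capital per worker breaks even when investment replaces (n + δ)·k; here n + δ = 0.143.
Current steady state (s = 0.13): k* = (0.13/0.143)^(1/0.71) ≈ 0.8744, y* = 0.8744^0.29 ≈ 0.9618, c* = (1−0.13)·0.9618 ≈ 0.8368.
Maximizing c = f(k) − (n+δ)·k gives f'(k) = n+δ, i.e. 0.29·k^(0.29−1) = 0.143, so k_gold = (0.29/0.143)^(1/0.71) ≈ 2.7070.
y_gold = 2.7070^0.29 ≈ 1.3348, c_gold = y_gold − 0.143·k_gold ≈ 0.9477.
Gain: Δc = 0.9477 − 0.8368 ≈ 0.1109.

Δc ≈ 0.111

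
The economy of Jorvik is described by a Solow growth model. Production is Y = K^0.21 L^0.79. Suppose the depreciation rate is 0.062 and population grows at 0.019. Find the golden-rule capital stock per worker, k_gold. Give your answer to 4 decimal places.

Break-even investment rate: n + δ = 0.019 + 0.062 = 0.081.
At the golden rule the marginal product of capital equals n+δ: 0.21·k^(0.21−1) = 0.081. Solving, k_gold = (0.21/0.081)^(1/0.79) ≈ 3.3398.

k_gold ≈ 3.3398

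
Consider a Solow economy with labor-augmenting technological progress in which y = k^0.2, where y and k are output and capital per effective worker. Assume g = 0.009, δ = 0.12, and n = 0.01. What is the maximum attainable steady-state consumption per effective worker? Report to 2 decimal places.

c_gold ≈ 0.88

The effective depreciation rate is n + g + δ = 0.01 + 0.009 + 0.12 = 0.139.
At the golden rule the marginal product of capital equals n+g+δ: 0.2·k^(0.2−1) = 0.139. Solving, k_gold = (0.2/0.139)^(1/0.8) ≈ 1.5759.
y_gold = 1.5759^0.2 ≈ 1.0952.
c_gold = y_gold − (n+g+δ)·k_gold = 1.0952 − 0.139·1.5759 ≈ 0.8762.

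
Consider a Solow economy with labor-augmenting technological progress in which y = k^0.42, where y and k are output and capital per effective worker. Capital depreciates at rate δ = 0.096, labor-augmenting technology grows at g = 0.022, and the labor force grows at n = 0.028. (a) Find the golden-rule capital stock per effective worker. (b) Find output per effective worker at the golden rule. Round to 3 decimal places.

(a) k_gold ≈ 6.183; (b) y_gold ≈ 2.149

Capital per effective worker breaks even when investment replaces (n + g + δ)·k; here n + g + δ = 0.146.
Setting f'(k) = n+g+δ gives 0.42·k^(0.42−1) = 0.146, hence k_gold = (0.42/0.146)^(1/0.58) ≈ 6.1830.
y_gold = 6.1830^0.42 ≈ 2.1493.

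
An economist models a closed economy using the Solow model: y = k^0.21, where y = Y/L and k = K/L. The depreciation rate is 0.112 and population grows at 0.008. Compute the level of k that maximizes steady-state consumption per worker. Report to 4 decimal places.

k_gold ≈ 2.0307

Break-even investment rate: n + δ = 0.008 + 0.112 = 0.12.
Golden rule sets MPK = n+δ: 0.21·k^(0.21−1) = 0.12, so k_gold = (0.21/0.12)^(1/0.79) ≈ 2.0307.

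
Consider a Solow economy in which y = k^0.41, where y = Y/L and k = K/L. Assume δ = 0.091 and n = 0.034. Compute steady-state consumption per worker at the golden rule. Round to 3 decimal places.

n + δ = 0.034 + 0.091 = 0.125.
Setting f'(k) = n+δ gives 0.41·k^(0.41−1) = 0.125, hence k_gold = (0.41/0.125)^(1/0.59) ≈ 7.4879.
y_gold = 7.4879^0.41 ≈ 2.2829.
c_gold = y_gold − (n+δ)·k_gold = 2.2829 − 0.125·7.4879 ≈ 1.3469.

c_gold ≈ 1.347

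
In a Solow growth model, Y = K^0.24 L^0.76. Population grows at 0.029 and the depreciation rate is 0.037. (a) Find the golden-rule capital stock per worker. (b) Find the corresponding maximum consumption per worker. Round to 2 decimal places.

The effective depreciation rate is n + δ = 0.029 + 0.037 = 0.066.
Maximizing c = f(k) − (n+δ)·k gives f'(k) = n+δ, i.e. 0.24·k^(0.24−1) = 0.066, so k_gold = (0.24/0.066)^(1/0.76) ≈ 5.4666.
y_gold = 5.4666^0.24 ≈ 1.5033; c_gold = y_gold − 0.066·k_gold ≈ 1.1425.

(a) k_gold ≈ 5.47; (b) c_gold ≈ 1.14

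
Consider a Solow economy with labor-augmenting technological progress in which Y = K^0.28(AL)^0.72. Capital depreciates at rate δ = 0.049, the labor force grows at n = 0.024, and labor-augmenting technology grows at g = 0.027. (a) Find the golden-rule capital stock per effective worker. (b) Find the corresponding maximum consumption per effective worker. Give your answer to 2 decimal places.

(a) k_gold ≈ 4.18; (b) c_gold ≈ 1.07

Capital per effective worker breaks even when investment replaces (n + g + δ)·k; here n + g + δ = 0.1.
Setting f'(k) = n+g+δ gives 0.28·k^(0.28−1) = 0.1, hence k_gold = (0.28/0.1)^(1/0.72) ≈ 4.1788.
y_gold = 4.1788^0.28 ≈ 1.4924; c_gold = y_gold − 0.1·k_gold ≈ 1.0746.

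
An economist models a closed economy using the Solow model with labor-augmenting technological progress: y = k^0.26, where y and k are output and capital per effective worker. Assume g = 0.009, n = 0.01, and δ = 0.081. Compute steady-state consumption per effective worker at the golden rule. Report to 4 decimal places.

c_gold ≈ 1.0352

Break-even investment rate: n + g + δ = 0.01 + 0.009 + 0.081 = 0.1.
Golden rule sets MPK = n+g+δ: 0.26·k^(0.26−1) = 0.1, so k_gold = (0.26/0.1)^(1/0.74) ≈ 3.6373.
y_gold = 3.6373^0.26 ≈ 1.3989.
c_gold = y_gold − (n+g+δ)·k_gold = 1.3989 − 0.1·3.6373 ≈ 1.0352.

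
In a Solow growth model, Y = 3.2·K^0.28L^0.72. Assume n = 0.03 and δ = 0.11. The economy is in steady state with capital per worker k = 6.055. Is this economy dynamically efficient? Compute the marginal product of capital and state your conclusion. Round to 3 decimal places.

Break-even investment rate: n + δ = 0.03 + 0.11 = 0.14.
MPK = 0.28·3.2·k^(0.28−1) = 0.28·3.2·6.055^(-0.72) ≈ 0.2450.
MPK > 0.14, so the economy is dynamically efficient (under-saving).

dynamically efficient; MPK ≈ 0.245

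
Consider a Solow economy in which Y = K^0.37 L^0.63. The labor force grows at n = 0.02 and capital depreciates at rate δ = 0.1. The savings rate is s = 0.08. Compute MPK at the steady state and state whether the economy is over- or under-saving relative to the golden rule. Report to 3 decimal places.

n + δ = 0.02 + 0.1 = 0.12.
Steady-state k*: s·k^0.37 = 0.12·k gives k* = (0.08/0.12)^(1/0.63) ≈ 0.5254.
MPK = 0.37·0.5254^(-0.63) ≈ 0.5550.
MPK > n+δ = 0.12, so the economy is dynamically efficient (under-saving).

under-saving; MPK ≈ 0.555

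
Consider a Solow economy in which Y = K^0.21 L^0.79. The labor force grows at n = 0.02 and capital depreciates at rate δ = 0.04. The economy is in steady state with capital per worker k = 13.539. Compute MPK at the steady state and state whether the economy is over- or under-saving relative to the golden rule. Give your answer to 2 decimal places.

over-saving; MPK ≈ 0.03

Capital per worker breaks even when investment replaces (n + δ)·k; here n + δ = 0.06.
MPK = 0.21·k^(0.21−1) = 0.21·13.539^(-0.79) ≈ 0.0268.
MPK < 0.06, so the economy is dynamically inefficient (over-saving).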